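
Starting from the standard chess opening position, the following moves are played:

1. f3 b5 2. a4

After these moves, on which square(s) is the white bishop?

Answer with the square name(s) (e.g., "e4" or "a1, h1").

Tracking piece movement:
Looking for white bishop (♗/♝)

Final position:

  a b c d e f g h
  ─────────────────
8│♜ ♞ ♝ ♛ ♚ ♝ ♞ ♜│8
7│♟ · ♟ ♟ ♟ ♟ ♟ ♟│7
6│· · · · · · · ·│6
5│· ♟ · · · · · ·│5
4│♙ · · · · · · ·│4
3│· · · · · ♙ · ·│3
2│· ♙ ♙ ♙ ♙ · ♙ ♙│2
1│♖ ♘ ♗ ♕ ♔ ♗ ♘ ♖│1
  ─────────────────
  a b c d e f g h


c1, f1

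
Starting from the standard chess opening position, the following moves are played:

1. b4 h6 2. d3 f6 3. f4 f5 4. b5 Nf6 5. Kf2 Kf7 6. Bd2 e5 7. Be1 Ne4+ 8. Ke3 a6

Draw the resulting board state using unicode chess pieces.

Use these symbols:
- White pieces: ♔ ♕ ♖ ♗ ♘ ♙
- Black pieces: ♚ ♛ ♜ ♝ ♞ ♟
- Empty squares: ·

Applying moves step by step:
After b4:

♜ ♞ ♝ ♛ ♚ ♝ ♞ ♜
♟ ♟ ♟ ♟ ♟ ♟ ♟ ♟
· · · · · · · ·
· · · · · · · ·
· ♙ · · · · · ·
· · · · · · · ·
♙ · ♙ ♙ ♙ ♙ ♙ ♙
♖ ♘ ♗ ♕ ♔ ♗ ♘ ♖


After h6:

♜ ♞ ♝ ♛ ♚ ♝ ♞ ♜
♟ ♟ ♟ ♟ ♟ ♟ ♟ ·
· · · · · · · ♟
· · · · · · · ·
· ♙ · · · · · ·
· · · · · · · ·
♙ · ♙ ♙ ♙ ♙ ♙ ♙
♖ ♘ ♗ ♕ ♔ ♗ ♘ ♖


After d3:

♜ ♞ ♝ ♛ ♚ ♝ ♞ ♜
♟ ♟ ♟ ♟ ♟ ♟ ♟ ·
· · · · · · · ♟
· · · · · · · ·
· ♙ · · · · · ·
· · · ♙ · · · ·
♙ · ♙ · ♙ ♙ ♙ ♙
♖ ♘ ♗ ♕ ♔ ♗ ♘ ♖


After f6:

♜ ♞ ♝ ♛ ♚ ♝ ♞ ♜
♟ ♟ ♟ ♟ ♟ · ♟ ·
· · · · · ♟ · ♟
· · · · · · · ·
· ♙ · · · · · ·
· · · ♙ · · · ·
♙ · ♙ · ♙ ♙ ♙ ♙
♖ ♘ ♗ ♕ ♔ ♗ ♘ ♖


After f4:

♜ ♞ ♝ ♛ ♚ ♝ ♞ ♜
♟ ♟ ♟ ♟ ♟ · ♟ ·
· · · · · ♟ · ♟
· · · · · · · ·
· ♙ · · · ♙ · ·
· · · ♙ · · · ·
♙ · ♙ · ♙ · ♙ ♙
♖ ♘ ♗ ♕ ♔ ♗ ♘ ♖


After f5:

♜ ♞ ♝ ♛ ♚ ♝ ♞ ♜
♟ ♟ ♟ ♟ ♟ · ♟ ·
· · · · · · · ♟
· · · · · ♟ · ·
· ♙ · · · ♙ · ·
· · · ♙ · · · ·
♙ · ♙ · ♙ · ♙ ♙
♖ ♘ ♗ ♕ ♔ ♗ ♘ ♖


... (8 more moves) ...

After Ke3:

♜ ♞ ♝ ♛ · ♝ · ♜
♟ ♟ ♟ ♟ · ♚ ♟ ·
· · · · · · · ♟
· ♙ · · ♟ ♟ · ·
· · · · ♞ ♙ · ·
· · · ♙ ♔ · · ·
♙ · ♙ · ♙ · ♙ ♙
♖ ♘ · ♕ ♗ ♗ ♘ ♖


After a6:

♜ ♞ ♝ ♛ · ♝ · ♜
· ♟ ♟ ♟ · ♚ ♟ ·
♟ · · · · · · ♟
· ♙ · · ♟ ♟ · ·
· · · · ♞ ♙ · ·
· · · ♙ ♔ · · ·
♙ · ♙ · ♙ · ♙ ♙
♖ ♘ · ♕ ♗ ♗ ♘ ♖



  a b c d e f g h
  ─────────────────
8│♜ ♞ ♝ ♛ · ♝ · ♜│8
7│· ♟ ♟ ♟ · ♚ ♟ ·│7
6│♟ · · · · · · ♟│6
5│· ♙ · · ♟ ♟ · ·│5
4│· · · · ♞ ♙ · ·│4
3│· · · ♙ ♔ · · ·│3
2│♙ · ♙ · ♙ · ♙ ♙│2
1│♖ ♘ · ♕ ♗ ♗ ♘ ♖│1
  ─────────────────
  a b c d e f g h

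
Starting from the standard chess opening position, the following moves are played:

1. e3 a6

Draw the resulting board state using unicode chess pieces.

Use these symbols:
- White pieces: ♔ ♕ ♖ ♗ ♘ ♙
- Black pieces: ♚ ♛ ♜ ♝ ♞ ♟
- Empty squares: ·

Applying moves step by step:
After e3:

♜ ♞ ♝ ♛ ♚ ♝ ♞ ♜
♟ ♟ ♟ ♟ ♟ ♟ ♟ ♟
· · · · · · · ·
· · · · · · · ·
· · · · · · · ·
· · · · ♙ · · ·
♙ ♙ ♙ ♙ · ♙ ♙ ♙
♖ ♘ ♗ ♕ ♔ ♗ ♘ ♖


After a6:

♜ ♞ ♝ ♛ ♚ ♝ ♞ ♜
· ♟ ♟ ♟ ♟ ♟ ♟ ♟
♟ · · · · · · ·
· · · · · · · ·
· · · · · · · ·
· · · · ♙ · · ·
♙ ♙ ♙ ♙ · ♙ ♙ ♙
♖ ♘ ♗ ♕ ♔ ♗ ♘ ♖



  a b c d e f g h
  ─────────────────
8│♜ ♞ ♝ ♛ ♚ ♝ ♞ ♜│8
7│· ♟ ♟ ♟ ♟ ♟ ♟ ♟│7
6│♟ · · · · · · ·│6
5│· · · · · · · ·│5
4│· · · · · · · ·│4
3│· · · · ♙ · · ·│3
2│♙ ♙ ♙ ♙ · ♙ ♙ ♙│2
1│♖ ♘ ♗ ♕ ♔ ♗ ♘ ♖│1
  ─────────────────
  a b c d e f g h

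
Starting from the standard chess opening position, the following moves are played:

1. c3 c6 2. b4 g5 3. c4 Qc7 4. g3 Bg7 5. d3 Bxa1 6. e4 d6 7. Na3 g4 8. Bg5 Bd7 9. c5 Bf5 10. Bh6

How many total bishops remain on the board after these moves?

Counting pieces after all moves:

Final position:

  a b c d e f g h
  ─────────────────
8│♜ ♞ · · ♚ · ♞ ♜│8
7│♟ ♟ ♛ · ♟ ♟ · ♟│7
6│· · ♟ ♟ · · · ♗│6
5│· · ♙ · · ♝ · ·│5
4│· ♙ · · ♙ · ♟ ·│4
3│♘ · · ♙ · · ♙ ·│3
2│♙ · · · · ♙ · ♙│2
1│♝ · · ♕ ♔ ♗ ♘ ♖│1
  ─────────────────
  a b c d e f g h


4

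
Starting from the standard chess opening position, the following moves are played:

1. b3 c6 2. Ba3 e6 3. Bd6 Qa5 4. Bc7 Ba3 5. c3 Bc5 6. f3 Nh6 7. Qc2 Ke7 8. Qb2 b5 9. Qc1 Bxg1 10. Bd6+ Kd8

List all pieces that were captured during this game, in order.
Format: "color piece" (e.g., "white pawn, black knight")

Tracking captures:
  Bxg1: captured white knight

white knight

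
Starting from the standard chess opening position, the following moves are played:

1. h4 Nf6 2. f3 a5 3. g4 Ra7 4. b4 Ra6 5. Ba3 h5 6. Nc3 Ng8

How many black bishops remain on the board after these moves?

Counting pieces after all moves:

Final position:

  a b c d e f g h
  ─────────────────
8│· ♞ ♝ ♛ ♚ ♝ ♞ ♜│8
7│· ♟ ♟ ♟ ♟ ♟ ♟ ·│7
6│♜ · · · · · · ·│6
5│♟ · · · · · · ♟│5
4│· ♙ · · · · ♙ ♙│4
3│♗ · ♘ · · ♙ · ·│3
2│♙ · ♙ ♙ ♙ · · ·│2
1│♖ · · ♕ ♔ ♗ ♘ ♖│1
  ─────────────────
  a b c d e f g h


2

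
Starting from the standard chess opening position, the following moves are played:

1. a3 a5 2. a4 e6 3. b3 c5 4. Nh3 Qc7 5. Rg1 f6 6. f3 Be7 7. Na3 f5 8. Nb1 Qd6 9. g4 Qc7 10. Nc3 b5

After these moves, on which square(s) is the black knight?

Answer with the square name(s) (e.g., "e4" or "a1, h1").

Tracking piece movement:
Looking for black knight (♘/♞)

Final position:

  a b c d e f g h
  ─────────────────
8│♜ ♞ ♝ · ♚ · ♞ ♜│8
7│· · ♛ ♟ ♝ · ♟ ♟│7
6│· · · · ♟ · · ·│6
5│♟ ♟ ♟ · · ♟ · ·│5
4│♙ · · · · · ♙ ·│4
3│· ♙ ♘ · · ♙ · ♘│3
2│· · ♙ ♙ ♙ · · ♙│2
1│♖ · ♗ ♕ ♔ ♗ ♖ ·│1
  ─────────────────
  a b c d e f g h


b8, g8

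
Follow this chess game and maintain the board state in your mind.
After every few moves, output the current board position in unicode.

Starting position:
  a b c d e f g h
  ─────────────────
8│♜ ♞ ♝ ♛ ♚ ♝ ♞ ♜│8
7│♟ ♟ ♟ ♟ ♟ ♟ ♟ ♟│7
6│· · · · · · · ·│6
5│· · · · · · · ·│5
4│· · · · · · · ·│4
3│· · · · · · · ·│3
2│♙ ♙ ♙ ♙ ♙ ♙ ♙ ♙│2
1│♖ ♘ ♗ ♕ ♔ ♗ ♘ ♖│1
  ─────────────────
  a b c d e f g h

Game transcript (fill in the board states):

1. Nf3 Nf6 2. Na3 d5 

  a b c d e f g h
  ─────────────────
8│♜ ♞ ♝ ♛ ♚ ♝ · ♜│8
7│♟ ♟ ♟ · ♟ ♟ ♟ ♟│7
6│· · · · · ♞ · ·│6
5│· · · ♟ · · · ·│5
4│· · · · · · · ·│4
3│♘ · · · · ♘ · ·│3
2│♙ ♙ ♙ ♙ ♙ ♙ ♙ ♙│2
1│♖ · ♗ ♕ ♔ ♗ · ♖│1
  ─────────────────
  a b c d e f g h

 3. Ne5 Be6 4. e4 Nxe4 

  a b c d e f g h
  ─────────────────
8│♜ ♞ · ♛ ♚ ♝ · ♜│8
7│♟ ♟ ♟ · ♟ ♟ ♟ ♟│7
6│· · · · ♝ · · ·│6
5│· · · ♟ ♘ · · ·│5
4│· · · · ♞ · · ·│4
3│♘ · · · · · · ·│3
2│♙ ♙ ♙ ♙ · ♙ ♙ ♙│2
1│♖ · ♗ ♕ ♔ ♗ · ♖│1
  ─────────────────
  a b c d e f g h

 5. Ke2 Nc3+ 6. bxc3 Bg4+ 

  a b c d e f g h
  ─────────────────
8│♜ ♞ · ♛ ♚ ♝ · ♜│8
7│♟ ♟ ♟ · ♟ ♟ ♟ ♟│7
6│· · · · · · · ·│6
5│· · · ♟ ♘ · · ·│5
4│· · · · · · ♝ ·│4
3│♘ · ♙ · · · · ·│3
2│♙ · ♙ ♙ ♔ ♙ ♙ ♙│2
1│♖ · ♗ ♕ · ♗ · ♖│1
  ─────────────────
  a b c d e f g h

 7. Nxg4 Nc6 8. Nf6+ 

  a b c d e f g h
  ─────────────────
8│♜ · · ♛ ♚ ♝ · ♜│8
7│♟ ♟ ♟ · ♟ ♟ ♟ ♟│7
6│· · ♞ · · ♘ · ·│6
5│· · · ♟ · · · ·│5
4│· · · · · · · ·│4
3│♘ · ♙ · · · · ·│3
2│♙ · ♙ ♙ ♔ ♙ ♙ ♙│2
1│♖ · ♗ ♕ · ♗ · ♖│1
  ─────────────────
  a b c d e f g h


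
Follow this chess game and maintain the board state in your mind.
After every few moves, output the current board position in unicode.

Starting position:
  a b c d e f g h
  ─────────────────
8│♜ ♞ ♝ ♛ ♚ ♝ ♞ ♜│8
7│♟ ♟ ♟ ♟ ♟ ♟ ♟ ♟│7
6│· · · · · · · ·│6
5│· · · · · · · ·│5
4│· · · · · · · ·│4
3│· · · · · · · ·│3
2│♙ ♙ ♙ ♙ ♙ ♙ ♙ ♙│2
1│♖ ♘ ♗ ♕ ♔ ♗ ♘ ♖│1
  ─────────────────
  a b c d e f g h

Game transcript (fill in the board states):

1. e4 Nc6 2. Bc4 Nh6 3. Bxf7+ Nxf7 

  a b c d e f g h
  ─────────────────
8│♜ · ♝ ♛ ♚ ♝ · ♜│8
7│♟ ♟ ♟ ♟ ♟ ♞ ♟ ♟│7
6│· · ♞ · · · · ·│6
5│· · · · · · · ·│5
4│· · · · ♙ · · ·│4
3│· · · · · · · ·│3
2│♙ ♙ ♙ ♙ · ♙ ♙ ♙│2
1│♖ ♘ ♗ ♕ ♔ · ♘ ♖│1
  ─────────────────
  a b c d e f g h

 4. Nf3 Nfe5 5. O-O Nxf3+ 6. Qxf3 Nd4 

  a b c d e f g h
  ─────────────────
8│♜ · ♝ ♛ ♚ ♝ · ♜│8
7│♟ ♟ ♟ ♟ ♟ · ♟ ♟│7
6│· · · · · · · ·│6
5│· · · · · · · ·│5
4│· · · ♞ ♙ · · ·│4
3│· · · · · ♕ · ·│3
2│♙ ♙ ♙ ♙ · ♙ ♙ ♙│2
1│♖ ♘ ♗ · · ♖ ♔ ·│1
  ─────────────────
  a b c d e f g h

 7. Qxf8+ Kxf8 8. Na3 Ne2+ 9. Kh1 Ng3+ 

  a b c d e f g h
  ─────────────────
8│♜ · ♝ ♛ · ♚ · ♜│8
7│♟ ♟ ♟ ♟ ♟ · ♟ ♟│7
6│· · · · · · · ·│6
5│· · · · · · · ·│5
4│· · · · ♙ · · ·│4
3│♘ · · · · · ♞ ·│3
2│♙ ♙ ♙ ♙ · ♙ ♙ ♙│2
1│♖ · ♗ · · ♖ · ♔│1
  ─────────────────
  a b c d e f g h

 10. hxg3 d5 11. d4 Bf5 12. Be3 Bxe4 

  a b c d e f g h
  ─────────────────
8│♜ · · ♛ · ♚ · ♜│8
7│♟ ♟ ♟ · ♟ · ♟ ♟│7
6│· · · · · · · ·│6
5│· · · ♟ · · · ·│5
4│· · · ♙ ♝ · · ·│4
3│♘ · · · ♗ · ♙ ·│3
2│♙ ♙ ♙ · · ♙ ♙ ·│2
1│♖ · · · · ♖ · ♔│1
  ─────────────────
  a b c d e f g h

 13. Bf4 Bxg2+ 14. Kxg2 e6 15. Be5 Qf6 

  a b c d e f g h
  ─────────────────
8│♜ · · · · ♚ · ♜│8
7│♟ ♟ ♟ · · · ♟ ♟│7
6│· · · · ♟ ♛ · ·│6
5│· · · ♟ ♗ · · ·│5
4│· · · ♙ · · · ·│4
3│♘ · · · · · ♙ ·│3
2│♙ ♙ ♙ · · ♙ ♔ ·│2
1│♖ · · · · ♖ · ·│1
  ─────────────────
  a b c d e f g h



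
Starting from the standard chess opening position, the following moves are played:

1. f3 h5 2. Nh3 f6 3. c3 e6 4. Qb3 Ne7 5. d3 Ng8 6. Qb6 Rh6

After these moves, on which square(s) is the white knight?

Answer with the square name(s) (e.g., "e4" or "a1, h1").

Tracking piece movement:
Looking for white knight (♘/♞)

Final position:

  a b c d e f g h
  ─────────────────
8│♜ ♞ ♝ ♛ ♚ ♝ ♞ ·│8
7│♟ ♟ ♟ ♟ · · ♟ ·│7
6│· ♕ · · ♟ ♟ · ♜│6
5│· · · · · · · ♟│5
4│· · · · · · · ·│4
3│· · ♙ ♙ · ♙ · ♘│3
2│♙ ♙ · · ♙ · ♙ ♙│2
1│♖ ♘ ♗ · ♔ ♗ · ♖│1
  ─────────────────
  a b c d e f g h


b1, h3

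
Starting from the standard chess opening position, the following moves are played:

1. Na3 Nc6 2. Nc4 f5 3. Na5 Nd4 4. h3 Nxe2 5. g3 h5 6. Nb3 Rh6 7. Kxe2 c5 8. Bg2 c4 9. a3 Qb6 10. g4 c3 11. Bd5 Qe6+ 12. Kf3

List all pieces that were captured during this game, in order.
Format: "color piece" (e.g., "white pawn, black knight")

Tracking captures:
  Nxe2: captured white pawn
  Kxe2: captured black knight

white pawn, black knight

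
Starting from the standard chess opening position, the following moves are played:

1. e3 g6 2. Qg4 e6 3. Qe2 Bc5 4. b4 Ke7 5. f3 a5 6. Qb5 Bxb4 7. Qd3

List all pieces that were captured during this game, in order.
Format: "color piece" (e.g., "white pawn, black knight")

Tracking captures:
  Bxb4: captured white pawn

white pawn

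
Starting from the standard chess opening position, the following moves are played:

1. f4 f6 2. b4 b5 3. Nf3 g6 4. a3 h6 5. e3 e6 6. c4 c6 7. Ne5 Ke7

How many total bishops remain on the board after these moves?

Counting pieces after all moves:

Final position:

  a b c d e f g h
  ─────────────────
8│♜ ♞ ♝ ♛ · ♝ ♞ ♜│8
7│♟ · · ♟ ♚ · · ·│7
6│· · ♟ · ♟ ♟ ♟ ♟│6
5│· ♟ · · ♘ · · ·│5
4│· ♙ ♙ · · ♙ · ·│4
3│♙ · · · ♙ · · ·│3
2│· · · ♙ · · ♙ ♙│2
1│♖ ♘ ♗ ♕ ♔ ♗ · ♖│1
  ─────────────────
  a b c d e f g h


4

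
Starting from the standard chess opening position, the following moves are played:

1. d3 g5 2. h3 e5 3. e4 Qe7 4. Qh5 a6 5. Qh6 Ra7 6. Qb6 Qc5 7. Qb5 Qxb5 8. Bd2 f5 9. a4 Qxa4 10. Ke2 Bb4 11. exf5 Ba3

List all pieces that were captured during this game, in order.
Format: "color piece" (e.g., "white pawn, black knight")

Tracking captures:
  Qxb5: captured white queen
  Qxa4: captured white pawn
  exf5: captured black pawn

white queen, white pawn, black pawn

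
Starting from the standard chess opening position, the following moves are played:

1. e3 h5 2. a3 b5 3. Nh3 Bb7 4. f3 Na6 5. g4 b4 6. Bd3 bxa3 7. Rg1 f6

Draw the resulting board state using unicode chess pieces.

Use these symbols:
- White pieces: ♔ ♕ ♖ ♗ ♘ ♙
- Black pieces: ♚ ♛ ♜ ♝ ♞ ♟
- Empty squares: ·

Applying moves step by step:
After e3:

♜ ♞ ♝ ♛ ♚ ♝ ♞ ♜
♟ ♟ ♟ ♟ ♟ ♟ ♟ ♟
· · · · · · · ·
· · · · · · · ·
· · · · · · · ·
· · · · ♙ · · ·
♙ ♙ ♙ ♙ · ♙ ♙ ♙
♖ ♘ ♗ ♕ ♔ ♗ ♘ ♖


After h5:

♜ ♞ ♝ ♛ ♚ ♝ ♞ ♜
♟ ♟ ♟ ♟ ♟ ♟ ♟ ·
· · · · · · · ·
· · · · · · · ♟
· · · · · · · ·
· · · · ♙ · · ·
♙ ♙ ♙ ♙ · ♙ ♙ ♙
♖ ♘ ♗ ♕ ♔ ♗ ♘ ♖


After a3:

♜ ♞ ♝ ♛ ♚ ♝ ♞ ♜
♟ ♟ ♟ ♟ ♟ ♟ ♟ ·
· · · · · · · ·
· · · · · · · ♟
· · · · · · · ·
♙ · · · ♙ · · ·
· ♙ ♙ ♙ · ♙ ♙ ♙
♖ ♘ ♗ ♕ ♔ ♗ ♘ ♖


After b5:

♜ ♞ ♝ ♛ ♚ ♝ ♞ ♜
♟ · ♟ ♟ ♟ ♟ ♟ ·
· · · · · · · ·
· ♟ · · · · · ♟
· · · · · · · ·
♙ · · · ♙ · · ·
· ♙ ♙ ♙ · ♙ ♙ ♙
♖ ♘ ♗ ♕ ♔ ♗ ♘ ♖


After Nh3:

♜ ♞ ♝ ♛ ♚ ♝ ♞ ♜
♟ · ♟ ♟ ♟ ♟ ♟ ·
· · · · · · · ·
· ♟ · · · · · ♟
· · · · · · · ·
♙ · · · ♙ · · ♘
· ♙ ♙ ♙ · ♙ ♙ ♙
♖ ♘ ♗ ♕ ♔ ♗ · ♖


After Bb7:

♜ ♞ · ♛ ♚ ♝ ♞ ♜
♟ ♝ ♟ ♟ ♟ ♟ ♟ ·
· · · · · · · ·
· ♟ · · · · · ♟
· · · · · · · ·
♙ · · · ♙ · · ♘
· ♙ ♙ ♙ · ♙ ♙ ♙
♖ ♘ ♗ ♕ ♔ ♗ · ♖


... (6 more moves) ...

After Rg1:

♜ · · ♛ ♚ ♝ ♞ ♜
♟ ♝ ♟ ♟ ♟ ♟ ♟ ·
♞ · · · · · · ·
· · · · · · · ♟
· · · · · · ♙ ·
♟ · · ♗ ♙ ♙ · ♘
· ♙ ♙ ♙ · · · ♙
♖ ♘ ♗ ♕ ♔ · ♖ ·


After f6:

♜ · · ♛ ♚ ♝ ♞ ♜
♟ ♝ ♟ ♟ ♟ · ♟ ·
♞ · · · · ♟ · ·
· · · · · · · ♟
· · · · · · ♙ ·
♟ · · ♗ ♙ ♙ · ♘
· ♙ ♙ ♙ · · · ♙
♖ ♘ ♗ ♕ ♔ · ♖ ·



  a b c d e f g h
  ─────────────────
8│♜ · · ♛ ♚ ♝ ♞ ♜│8
7│♟ ♝ ♟ ♟ ♟ · ♟ ·│7
6│♞ · · · · ♟ · ·│6
5│· · · · · · · ♟│5
4│· · · · · · ♙ ·│4
3│♟ · · ♗ ♙ ♙ · ♘│3
2│· ♙ ♙ ♙ · · · ♙│2
1│♖ ♘ ♗ ♕ ♔ · ♖ ·│1
  ─────────────────
  a b c d e f g h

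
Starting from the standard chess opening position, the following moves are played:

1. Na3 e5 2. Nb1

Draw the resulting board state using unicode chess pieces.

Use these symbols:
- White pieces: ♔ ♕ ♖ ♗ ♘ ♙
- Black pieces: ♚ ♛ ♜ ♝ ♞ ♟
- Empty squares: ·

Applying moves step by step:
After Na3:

♜ ♞ ♝ ♛ ♚ ♝ ♞ ♜
♟ ♟ ♟ ♟ ♟ ♟ ♟ ♟
· · · · · · · ·
· · · · · · · ·
· · · · · · · ·
♘ · · · · · · ·
♙ ♙ ♙ ♙ ♙ ♙ ♙ ♙
♖ · ♗ ♕ ♔ ♗ ♘ ♖


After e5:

♜ ♞ ♝ ♛ ♚ ♝ ♞ ♜
♟ ♟ ♟ ♟ · ♟ ♟ ♟
· · · · · · · ·
· · · · ♟ · · ·
· · · · · · · ·
♘ · · · · · · ·
♙ ♙ ♙ ♙ ♙ ♙ ♙ ♙
♖ · ♗ ♕ ♔ ♗ ♘ ♖


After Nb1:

♜ ♞ ♝ ♛ ♚ ♝ ♞ ♜
♟ ♟ ♟ ♟ · ♟ ♟ ♟
· · · · · · · ·
· · · · ♟ · · ·
· · · · · · · ·
· · · · · · · ·
♙ ♙ ♙ ♙ ♙ ♙ ♙ ♙
♖ ♘ ♗ ♕ ♔ ♗ ♘ ♖



  a b c d e f g h
  ─────────────────
8│♜ ♞ ♝ ♛ ♚ ♝ ♞ ♜│8
7│♟ ♟ ♟ ♟ · ♟ ♟ ♟│7
6│· · · · · · · ·│6
5│· · · · ♟ · · ·│5
4│· · · · · · · ·│4
3│· · · · · · · ·│3
2│♙ ♙ ♙ ♙ ♙ ♙ ♙ ♙│2
1│♖ ♘ ♗ ♕ ♔ ♗ ♘ ♖│1
  ─────────────────
  a b c d e f g h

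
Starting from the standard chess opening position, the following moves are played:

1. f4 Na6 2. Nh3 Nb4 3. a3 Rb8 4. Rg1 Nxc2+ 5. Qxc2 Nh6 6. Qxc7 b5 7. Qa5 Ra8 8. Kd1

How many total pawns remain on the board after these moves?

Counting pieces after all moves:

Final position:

  a b c d e f g h
  ─────────────────
8│♜ · ♝ ♛ ♚ ♝ · ♜│8
7│♟ · · ♟ ♟ ♟ ♟ ♟│7
6│· · · · · · · ♞│6
5│♕ ♟ · · · · · ·│5
4│· · · · · ♙ · ·│4
3│♙ · · · · · · ♘│3
2│· ♙ · ♙ ♙ · ♙ ♙│2
1│♖ ♘ ♗ ♔ · ♗ ♖ ·│1
  ─────────────────
  a b c d e f g h


14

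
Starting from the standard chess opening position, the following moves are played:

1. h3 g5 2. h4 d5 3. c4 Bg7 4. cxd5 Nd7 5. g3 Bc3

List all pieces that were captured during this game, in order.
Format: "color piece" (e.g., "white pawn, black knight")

Tracking captures:
  cxd5: captured black pawn

black pawn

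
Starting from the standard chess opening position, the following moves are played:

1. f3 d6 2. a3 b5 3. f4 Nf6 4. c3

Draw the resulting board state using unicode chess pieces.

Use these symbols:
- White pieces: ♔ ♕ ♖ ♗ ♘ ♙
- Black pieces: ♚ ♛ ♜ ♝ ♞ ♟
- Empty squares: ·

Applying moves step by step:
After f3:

♜ ♞ ♝ ♛ ♚ ♝ ♞ ♜
♟ ♟ ♟ ♟ ♟ ♟ ♟ ♟
· · · · · · · ·
· · · · · · · ·
· · · · · · · ·
· · · · · ♙ · ·
♙ ♙ ♙ ♙ ♙ · ♙ ♙
♖ ♘ ♗ ♕ ♔ ♗ ♘ ♖


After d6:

♜ ♞ ♝ ♛ ♚ ♝ ♞ ♜
♟ ♟ ♟ · ♟ ♟ ♟ ♟
· · · ♟ · · · ·
· · · · · · · ·
· · · · · · · ·
· · · · · ♙ · ·
♙ ♙ ♙ ♙ ♙ · ♙ ♙
♖ ♘ ♗ ♕ ♔ ♗ ♘ ♖


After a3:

♜ ♞ ♝ ♛ ♚ ♝ ♞ ♜
♟ ♟ ♟ · ♟ ♟ ♟ ♟
· · · ♟ · · · ·
· · · · · · · ·
· · · · · · · ·
♙ · · · · ♙ · ·
· ♙ ♙ ♙ ♙ · ♙ ♙
♖ ♘ ♗ ♕ ♔ ♗ ♘ ♖


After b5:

♜ ♞ ♝ ♛ ♚ ♝ ♞ ♜
♟ · ♟ · ♟ ♟ ♟ ♟
· · · ♟ · · · ·
· ♟ · · · · · ·
· · · · · · · ·
♙ · · · · ♙ · ·
· ♙ ♙ ♙ ♙ · ♙ ♙
♖ ♘ ♗ ♕ ♔ ♗ ♘ ♖


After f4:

♜ ♞ ♝ ♛ ♚ ♝ ♞ ♜
♟ · ♟ · ♟ ♟ ♟ ♟
· · · ♟ · · · ·
· ♟ · · · · · ·
· · · · · ♙ · ·
♙ · · · · · · ·
· ♙ ♙ ♙ ♙ · ♙ ♙
♖ ♘ ♗ ♕ ♔ ♗ ♘ ♖


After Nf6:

♜ ♞ ♝ ♛ ♚ ♝ · ♜
♟ · ♟ · ♟ ♟ ♟ ♟
· · · ♟ · ♞ · ·
· ♟ · · · · · ·
· · · · · ♙ · ·
♙ · · · · · · ·
· ♙ ♙ ♙ ♙ · ♙ ♙
♖ ♘ ♗ ♕ ♔ ♗ ♘ ♖


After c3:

♜ ♞ ♝ ♛ ♚ ♝ · ♜
♟ · ♟ · ♟ ♟ ♟ ♟
· · · ♟ · ♞ · ·
· ♟ · · · · · ·
· · · · · ♙ · ·
♙ · ♙ · · · · ·
· ♙ · ♙ ♙ · ♙ ♙
♖ ♘ ♗ ♕ ♔ ♗ ♘ ♖



  a b c d e f g h
  ─────────────────
8│♜ ♞ ♝ ♛ ♚ ♝ · ♜│8
7│♟ · ♟ · ♟ ♟ ♟ ♟│7
6│· · · ♟ · ♞ · ·│6
5│· ♟ · · · · · ·│5
4│· · · · · ♙ · ·│4
3│♙ · ♙ · · · · ·│3
2│· ♙ · ♙ ♙ · ♙ ♙│2
1│♖ ♘ ♗ ♕ ♔ ♗ ♘ ♖│1
  ─────────────────
  a b c d e f g h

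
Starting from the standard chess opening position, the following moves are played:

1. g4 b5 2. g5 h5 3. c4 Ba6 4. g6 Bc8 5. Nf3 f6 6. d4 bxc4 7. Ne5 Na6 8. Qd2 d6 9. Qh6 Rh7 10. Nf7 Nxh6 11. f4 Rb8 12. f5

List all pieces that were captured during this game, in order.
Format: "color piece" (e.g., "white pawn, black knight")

Tracking captures:
  bxc4: captured white pawn
  Nxh6: captured white queen

white pawn, white queen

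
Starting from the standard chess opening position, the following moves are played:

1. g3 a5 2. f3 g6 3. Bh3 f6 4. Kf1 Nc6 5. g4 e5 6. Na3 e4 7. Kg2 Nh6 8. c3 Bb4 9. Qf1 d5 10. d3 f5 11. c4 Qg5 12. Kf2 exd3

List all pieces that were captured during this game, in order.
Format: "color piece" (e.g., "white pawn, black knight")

Tracking captures:
  exd3: captured white pawn

white pawn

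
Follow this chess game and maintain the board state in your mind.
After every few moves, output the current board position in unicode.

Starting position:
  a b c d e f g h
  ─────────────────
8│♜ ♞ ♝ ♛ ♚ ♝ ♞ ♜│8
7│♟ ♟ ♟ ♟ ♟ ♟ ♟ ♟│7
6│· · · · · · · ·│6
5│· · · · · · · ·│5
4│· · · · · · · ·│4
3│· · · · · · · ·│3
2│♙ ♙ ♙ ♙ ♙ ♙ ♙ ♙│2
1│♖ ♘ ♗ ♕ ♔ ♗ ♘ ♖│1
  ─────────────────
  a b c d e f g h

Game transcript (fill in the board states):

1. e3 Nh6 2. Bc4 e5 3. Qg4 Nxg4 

  a b c d e f g h
  ─────────────────
8│♜ ♞ ♝ ♛ ♚ ♝ · ♜│8
7│♟ ♟ ♟ ♟ · ♟ ♟ ♟│7
6│· · · · · · · ·│6
5│· · · · ♟ · · ·│5
4│· · ♗ · · · ♞ ·│4
3│· · · · ♙ · · ·│3
2│♙ ♙ ♙ ♙ · ♙ ♙ ♙│2
1│♖ ♘ ♗ · ♔ · ♘ ♖│1
  ─────────────────
  a b c d e f g h

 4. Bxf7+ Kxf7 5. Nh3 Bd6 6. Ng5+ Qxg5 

  a b c d e f g h
  ─────────────────
8│♜ ♞ ♝ · · · · ♜│8
7│♟ ♟ ♟ ♟ · ♚ ♟ ♟│7
6│· · · ♝ · · · ·│6
5│· · · · ♟ · ♛ ·│5
4│· · · · · · ♞ ·│4
3│· · · · ♙ · · ·│3
2│♙ ♙ ♙ ♙ · ♙ ♙ ♙│2
1│♖ ♘ ♗ · ♔ · · ♖│1
  ─────────────────
  a b c d e f g h

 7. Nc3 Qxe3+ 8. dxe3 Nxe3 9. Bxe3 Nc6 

  a b c d e f g h
  ─────────────────
8│♜ · ♝ · · · · ♜│8
7│♟ ♟ ♟ ♟ · ♚ ♟ ♟│7
6│· · ♞ ♝ · · · ·│6
5│· · · · ♟ · · ·│5
4│· · · · · · · ·│4
3│· · ♘ · ♗ · · ·│3
2│♙ ♙ ♙ · · ♙ ♙ ♙│2
1│♖ · · · ♔ · · ♖│1
  ─────────────────
  a b c d e f g h

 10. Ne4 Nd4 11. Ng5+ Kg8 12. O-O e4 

  a b c d e f g h
  ─────────────────
8│♜ · ♝ · · · ♚ ♜│8
7│♟ ♟ ♟ ♟ · · ♟ ♟│7
6│· · · ♝ · · · ·│6
5│· · · · · · ♘ ·│5
4│· · · ♞ ♟ · · ·│4
3│· · · · ♗ · · ·│3
2│♙ ♙ ♙ · · ♙ ♙ ♙│2
1│♖ · · · · ♖ ♔ ·│1
  ─────────────────
  a b c d e f g h

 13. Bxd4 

  a b c d e f g h
  ─────────────────
8│♜ · ♝ · · · ♚ ♜│8
7│♟ ♟ ♟ ♟ · · ♟ ♟│7
6│· · · ♝ · · · ·│6
5│· · · · · · ♘ ·│5
4│· · · ♗ ♟ · · ·│4
3│· · · · · · · ·│3
2│♙ ♙ ♙ · · ♙ ♙ ♙│2
1│♖ · · · · ♖ ♔ ·│1
  ─────────────────
  a b c d e f g h


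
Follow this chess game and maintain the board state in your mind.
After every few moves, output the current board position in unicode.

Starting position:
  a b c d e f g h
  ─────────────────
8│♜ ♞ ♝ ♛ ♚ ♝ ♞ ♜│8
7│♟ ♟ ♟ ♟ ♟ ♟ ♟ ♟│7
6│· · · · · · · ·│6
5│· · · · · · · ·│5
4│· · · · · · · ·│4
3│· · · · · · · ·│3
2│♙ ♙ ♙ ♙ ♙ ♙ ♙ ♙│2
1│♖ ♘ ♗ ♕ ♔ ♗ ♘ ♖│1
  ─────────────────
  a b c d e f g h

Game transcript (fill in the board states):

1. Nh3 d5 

  a b c d e f g h
  ─────────────────
8│♜ ♞ ♝ ♛ ♚ ♝ ♞ ♜│8
7│♟ ♟ ♟ · ♟ ♟ ♟ ♟│7
6│· · · · · · · ·│6
5│· · · ♟ · · · ·│5
4│· · · · · · · ·│4
3│· · · · · · · ♘│3
2│♙ ♙ ♙ ♙ ♙ ♙ ♙ ♙│2
1│♖ ♘ ♗ ♕ ♔ ♗ · ♖│1
  ─────────────────
  a b c d e f g h

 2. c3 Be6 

  a b c d e f g h
  ─────────────────
8│♜ ♞ · ♛ ♚ ♝ ♞ ♜│8
7│♟ ♟ ♟ · ♟ ♟ ♟ ♟│7
6│· · · · ♝ · · ·│6
5│· · · ♟ · · · ·│5
4│· · · · · · · ·│4
3│· · ♙ · · · · ♘│3
2│♙ ♙ · ♙ ♙ ♙ ♙ ♙│2
1│♖ ♘ ♗ ♕ ♔ ♗ · ♖│1
  ─────────────────
  a b c d e f g h

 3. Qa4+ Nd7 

  a b c d e f g h
  ─────────────────
8│♜ · · ♛ ♚ ♝ ♞ ♜│8
7│♟ ♟ ♟ ♞ ♟ ♟ ♟ ♟│7
6│· · · · ♝ · · ·│6
5│· · · ♟ · · · ·│5
4│♕ · · · · · · ·│4
3│· · ♙ · · · · ♘│3
2│♙ ♙ · ♙ ♙ ♙ ♙ ♙│2
1│♖ ♘ ♗ · ♔ ♗ · ♖│1
  ─────────────────
  a b c d e f g h



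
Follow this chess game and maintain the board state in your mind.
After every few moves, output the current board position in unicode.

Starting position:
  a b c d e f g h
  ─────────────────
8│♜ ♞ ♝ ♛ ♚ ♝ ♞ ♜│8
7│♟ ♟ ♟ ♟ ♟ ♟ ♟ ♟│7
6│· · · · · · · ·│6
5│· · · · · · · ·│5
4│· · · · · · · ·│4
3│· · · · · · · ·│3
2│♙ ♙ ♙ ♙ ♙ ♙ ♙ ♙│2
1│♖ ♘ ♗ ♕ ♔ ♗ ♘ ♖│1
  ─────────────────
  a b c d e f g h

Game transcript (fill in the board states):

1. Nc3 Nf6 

  a b c d e f g h
  ─────────────────
8│♜ ♞ ♝ ♛ ♚ ♝ · ♜│8
7│♟ ♟ ♟ ♟ ♟ ♟ ♟ ♟│7
6│· · · · · ♞ · ·│6
5│· · · · · · · ·│5
4│· · · · · · · ·│4
3│· · ♘ · · · · ·│3
2│♙ ♙ ♙ ♙ ♙ ♙ ♙ ♙│2
1│♖ · ♗ ♕ ♔ ♗ ♘ ♖│1
  ─────────────────
  a b c d e f g h

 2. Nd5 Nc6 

  a b c d e f g h
  ─────────────────
8│♜ · ♝ ♛ ♚ ♝ · ♜│8
7│♟ ♟ ♟ ♟ ♟ ♟ ♟ ♟│7
6│· · ♞ · · ♞ · ·│6
5│· · · ♘ · · · ·│5
4│· · · · · · · ·│4
3│· · · · · · · ·│3
2│♙ ♙ ♙ ♙ ♙ ♙ ♙ ♙│2
1│♖ · ♗ ♕ ♔ ♗ ♘ ♖│1
  ─────────────────
  a b c d e f g h

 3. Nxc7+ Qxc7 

  a b c d e f g h
  ─────────────────
8│♜ · ♝ · ♚ ♝ · ♜│8
7│♟ ♟ ♛ ♟ ♟ ♟ ♟ ♟│7
6│· · ♞ · · ♞ · ·│6
5│· · · · · · · ·│5
4│· · · · · · · ·│4
3│· · · · · · · ·│3
2│♙ ♙ ♙ ♙ ♙ ♙ ♙ ♙│2
1│♖ · ♗ ♕ ♔ ♗ ♘ ♖│1
  ─────────────────
  a b c d e f g h



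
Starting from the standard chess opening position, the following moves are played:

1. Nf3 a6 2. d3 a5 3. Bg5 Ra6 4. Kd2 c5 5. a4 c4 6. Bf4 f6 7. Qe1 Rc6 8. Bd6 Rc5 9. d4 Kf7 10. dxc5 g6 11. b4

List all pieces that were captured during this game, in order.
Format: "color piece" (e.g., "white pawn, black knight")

Tracking captures:
  dxc5: captured black rook

black rook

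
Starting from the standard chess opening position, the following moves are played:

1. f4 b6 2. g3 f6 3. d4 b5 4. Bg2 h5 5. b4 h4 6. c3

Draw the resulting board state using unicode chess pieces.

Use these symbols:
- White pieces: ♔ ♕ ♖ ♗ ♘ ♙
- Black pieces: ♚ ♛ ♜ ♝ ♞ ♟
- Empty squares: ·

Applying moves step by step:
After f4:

♜ ♞ ♝ ♛ ♚ ♝ ♞ ♜
♟ ♟ ♟ ♟ ♟ ♟ ♟ ♟
· · · · · · · ·
· · · · · · · ·
· · · · · ♙ · ·
· · · · · · · ·
♙ ♙ ♙ ♙ ♙ · ♙ ♙
♖ ♘ ♗ ♕ ♔ ♗ ♘ ♖


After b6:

♜ ♞ ♝ ♛ ♚ ♝ ♞ ♜
♟ · ♟ ♟ ♟ ♟ ♟ ♟
· ♟ · · · · · ·
· · · · · · · ·
· · · · · ♙ · ·
· · · · · · · ·
♙ ♙ ♙ ♙ ♙ · ♙ ♙
♖ ♘ ♗ ♕ ♔ ♗ ♘ ♖


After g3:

♜ ♞ ♝ ♛ ♚ ♝ ♞ ♜
♟ · ♟ ♟ ♟ ♟ ♟ ♟
· ♟ · · · · · ·
· · · · · · · ·
· · · · · ♙ · ·
· · · · · · ♙ ·
♙ ♙ ♙ ♙ ♙ · · ♙
♖ ♘ ♗ ♕ ♔ ♗ ♘ ♖


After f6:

♜ ♞ ♝ ♛ ♚ ♝ ♞ ♜
♟ · ♟ ♟ ♟ · ♟ ♟
· ♟ · · · ♟ · ·
· · · · · · · ·
· · · · · ♙ · ·
· · · · · · ♙ ·
♙ ♙ ♙ ♙ ♙ · · ♙
♖ ♘ ♗ ♕ ♔ ♗ ♘ ♖


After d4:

♜ ♞ ♝ ♛ ♚ ♝ ♞ ♜
♟ · ♟ ♟ ♟ · ♟ ♟
· ♟ · · · ♟ · ·
· · · · · · · ·
· · · ♙ · ♙ · ·
· · · · · · ♙ ·
♙ ♙ ♙ · ♙ · · ♙
♖ ♘ ♗ ♕ ♔ ♗ ♘ ♖


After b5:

♜ ♞ ♝ ♛ ♚ ♝ ♞ ♜
♟ · ♟ ♟ ♟ · ♟ ♟
· · · · · ♟ · ·
· ♟ · · · · · ·
· · · ♙ · ♙ · ·
· · · · · · ♙ ·
♙ ♙ ♙ · ♙ · · ♙
♖ ♘ ♗ ♕ ♔ ♗ ♘ ♖


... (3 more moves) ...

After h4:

♜ ♞ ♝ ♛ ♚ ♝ ♞ ♜
♟ · ♟ ♟ ♟ · ♟ ·
· · · · · ♟ · ·
· ♟ · · · · · ·
· ♙ · ♙ · ♙ · ♟
· · · · · · ♙ ·
♙ · ♙ · ♙ · ♗ ♙
♖ ♘ ♗ ♕ ♔ · ♘ ♖


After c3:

♜ ♞ ♝ ♛ ♚ ♝ ♞ ♜
♟ · ♟ ♟ ♟ · ♟ ·
· · · · · ♟ · ·
· ♟ · · · · · ·
· ♙ · ♙ · ♙ · ♟
· · ♙ · · · ♙ ·
♙ · · · ♙ · ♗ ♙
♖ ♘ ♗ ♕ ♔ · ♘ ♖



  a b c d e f g h
  ─────────────────
8│♜ ♞ ♝ ♛ ♚ ♝ ♞ ♜│8
7│♟ · ♟ ♟ ♟ · ♟ ·│7
6│· · · · · ♟ · ·│6
5│· ♟ · · · · · ·│5
4│· ♙ · ♙ · ♙ · ♟│4
3│· · ♙ · · · ♙ ·│3
2│♙ · · · ♙ · ♗ ♙│2
1│♖ ♘ ♗ ♕ ♔ · ♘ ♖│1
  ─────────────────
  a b c d e f g h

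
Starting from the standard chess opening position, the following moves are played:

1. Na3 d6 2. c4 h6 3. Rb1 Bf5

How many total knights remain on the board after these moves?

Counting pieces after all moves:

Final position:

  a b c d e f g h
  ─────────────────
8│♜ ♞ · ♛ ♚ ♝ ♞ ♜│8
7│♟ ♟ ♟ · ♟ ♟ ♟ ·│7
6│· · · ♟ · · · ♟│6
5│· · · · · ♝ · ·│5
4│· · ♙ · · · · ·│4
3│♘ · · · · · · ·│3
2│♙ ♙ · ♙ ♙ ♙ ♙ ♙│2
1│· ♖ ♗ ♕ ♔ ♗ ♘ ♖│1
  ─────────────────
  a b c d e f g h


4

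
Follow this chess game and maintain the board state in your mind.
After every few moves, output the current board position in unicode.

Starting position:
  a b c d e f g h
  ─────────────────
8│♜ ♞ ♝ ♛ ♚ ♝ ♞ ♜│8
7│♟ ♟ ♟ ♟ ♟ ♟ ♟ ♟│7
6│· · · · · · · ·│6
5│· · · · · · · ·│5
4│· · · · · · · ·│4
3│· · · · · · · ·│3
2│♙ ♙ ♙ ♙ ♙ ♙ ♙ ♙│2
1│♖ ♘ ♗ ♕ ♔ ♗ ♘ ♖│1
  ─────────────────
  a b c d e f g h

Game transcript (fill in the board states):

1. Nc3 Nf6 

  a b c d e f g h
  ─────────────────
8│♜ ♞ ♝ ♛ ♚ ♝ · ♜│8
7│♟ ♟ ♟ ♟ ♟ ♟ ♟ ♟│7
6│· · · · · ♞ · ·│6
5│· · · · · · · ·│5
4│· · · · · · · ·│4
3│· · ♘ · · · · ·│3
2│♙ ♙ ♙ ♙ ♙ ♙ ♙ ♙│2
1│♖ · ♗ ♕ ♔ ♗ ♘ ♖│1
  ─────────────────
  a b c d e f g h

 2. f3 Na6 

  a b c d e f g h
  ─────────────────
8│♜ · ♝ ♛ ♚ ♝ · ♜│8
7│♟ ♟ ♟ ♟ ♟ ♟ ♟ ♟│7
6│♞ · · · · ♞ · ·│6
5│· · · · · · · ·│5
4│· · · · · · · ·│4
3│· · ♘ · · ♙ · ·│3
2│♙ ♙ ♙ ♙ ♙ · ♙ ♙│2
1│♖ · ♗ ♕ ♔ ♗ ♘ ♖│1
  ─────────────────
  a b c d e f g h

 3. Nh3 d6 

  a b c d e f g h
  ─────────────────
8│♜ · ♝ ♛ ♚ ♝ · ♜│8
7│♟ ♟ ♟ · ♟ ♟ ♟ ♟│7
6│♞ · · ♟ · ♞ · ·│6
5│· · · · · · · ·│5
4│· · · · · · · ·│4
3│· · ♘ · · ♙ · ♘│3
2│♙ ♙ ♙ ♙ ♙ · ♙ ♙│2
1│♖ · ♗ ♕ ♔ ♗ · ♖│1
  ─────────────────
  a b c d e f g h

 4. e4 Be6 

  a b c d e f g h
  ─────────────────
8│♜ · · ♛ ♚ ♝ · ♜│8
7│♟ ♟ ♟ · ♟ ♟ ♟ ♟│7
6│♞ · · ♟ ♝ ♞ · ·│6
5│· · · · · · · ·│5
4│· · · · ♙ · · ·│4
3│· · ♘ · · ♙ · ♘│3
2│♙ ♙ ♙ ♙ · · ♙ ♙│2
1│♖ · ♗ ♕ ♔ ♗ · ♖│1
  ─────────────────
  a b c d e f g h

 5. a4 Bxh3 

  a b c d e f g h
  ─────────────────
8│♜ · · ♛ ♚ ♝ · ♜│8
7│♟ ♟ ♟ · ♟ ♟ ♟ ♟│7
6│♞ · · ♟ · ♞ · ·│6
5│· · · · · · · ·│5
4│♙ · · · ♙ · · ·│4
3│· · ♘ · · ♙ · ♝│3
2│· ♙ ♙ ♙ · · ♙ ♙│2
1│♖ · ♗ ♕ ♔ ♗ · ♖│1
  ─────────────────
  a b c d e f g h



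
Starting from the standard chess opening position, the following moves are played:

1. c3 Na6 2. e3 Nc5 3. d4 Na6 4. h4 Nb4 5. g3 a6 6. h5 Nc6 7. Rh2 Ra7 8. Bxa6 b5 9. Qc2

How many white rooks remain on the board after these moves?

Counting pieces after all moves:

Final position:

  a b c d e f g h
  ─────────────────
8│· · ♝ ♛ ♚ ♝ ♞ ♜│8
7│♜ · ♟ ♟ ♟ ♟ ♟ ♟│7
6│♗ · ♞ · · · · ·│6
5│· ♟ · · · · · ♙│5
4│· · · ♙ · · · ·│4
3│· · ♙ · ♙ · ♙ ·│3
2│♙ ♙ ♕ · · ♙ · ♖│2
1│♖ ♘ ♗ · ♔ · ♘ ·│1
  ─────────────────
  a b c d e f g h


2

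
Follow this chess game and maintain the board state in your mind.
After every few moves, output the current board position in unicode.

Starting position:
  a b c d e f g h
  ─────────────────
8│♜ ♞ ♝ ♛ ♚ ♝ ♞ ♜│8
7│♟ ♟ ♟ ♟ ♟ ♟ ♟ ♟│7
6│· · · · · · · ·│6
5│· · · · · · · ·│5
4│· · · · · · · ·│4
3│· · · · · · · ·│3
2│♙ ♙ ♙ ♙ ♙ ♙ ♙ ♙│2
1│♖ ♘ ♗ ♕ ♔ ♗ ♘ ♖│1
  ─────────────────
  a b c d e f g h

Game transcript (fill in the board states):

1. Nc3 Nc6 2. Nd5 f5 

  a b c d e f g h
  ─────────────────
8│♜ · ♝ ♛ ♚ ♝ ♞ ♜│8
7│♟ ♟ ♟ ♟ ♟ · ♟ ♟│7
6│· · ♞ · · · · ·│6
5│· · · ♘ · ♟ · ·│5
4│· · · · · · · ·│4
3│· · · · · · · ·│3
2│♙ ♙ ♙ ♙ ♙ ♙ ♙ ♙│2
1│♖ · ♗ ♕ ♔ ♗ ♘ ♖│1
  ─────────────────
  a b c d e f g h

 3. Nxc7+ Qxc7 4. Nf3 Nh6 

  a b c d e f g h
  ─────────────────
8│♜ · ♝ · ♚ ♝ · ♜│8
7│♟ ♟ ♛ ♟ ♟ · ♟ ♟│7
6│· · ♞ · · · · ♞│6
5│· · · · · ♟ · ·│5
4│· · · · · · · ·│4
3│· · · · · ♘ · ·│3
2│♙ ♙ ♙ ♙ ♙ ♙ ♙ ♙│2
1│♖ · ♗ ♕ ♔ ♗ · ♖│1
  ─────────────────
  a b c d e f g h

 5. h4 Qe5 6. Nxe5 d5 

  a b c d e f g h
  ─────────────────
8│♜ · ♝ · ♚ ♝ · ♜│8
7│♟ ♟ · · ♟ · ♟ ♟│7
6│· · ♞ · · · · ♞│6
5│· · · ♟ ♘ ♟ · ·│5
4│· · · · · · · ♙│4
3│· · · · · · · ·│3
2│♙ ♙ ♙ ♙ ♙ ♙ ♙ ·│2
1│♖ · ♗ ♕ ♔ ♗ · ♖│1
  ─────────────────
  a b c d e f g h

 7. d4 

  a b c d e f g h
  ─────────────────
8│♜ · ♝ · ♚ ♝ · ♜│8
7│♟ ♟ · · ♟ · ♟ ♟│7
6│· · ♞ · · · · ♞│6
5│· · · ♟ ♘ ♟ · ·│5
4│· · · ♙ · · · ♙│4
3│· · · · · · · ·│3
2│♙ ♙ ♙ · ♙ ♙ ♙ ·│2
1│♖ · ♗ ♕ ♔ ♗ · ♖│1
  ─────────────────
  a b c d e f g h
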